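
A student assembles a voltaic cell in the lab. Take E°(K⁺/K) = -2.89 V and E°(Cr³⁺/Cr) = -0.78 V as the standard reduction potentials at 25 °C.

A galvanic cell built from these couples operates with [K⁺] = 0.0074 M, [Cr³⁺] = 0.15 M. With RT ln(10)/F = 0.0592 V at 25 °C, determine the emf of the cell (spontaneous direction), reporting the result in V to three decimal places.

+2.220 V

Cr³⁺/Cr is the cathode (higher E°), K⁺/K the anode: E°cell = -0.78 − (-2.89) = +2.11 V, n = 3.
Overall: Cr³⁺(aq) + 3 K(s) → Cr(s) + 3 K⁺(aq)
Q = [K⁺]^3 / ([Cr³⁺]); log Q = -5.568.
E = E° − (0.0592/n) log Q = +2.11 − (0.0592/3)(-5.568) = +2.220 V.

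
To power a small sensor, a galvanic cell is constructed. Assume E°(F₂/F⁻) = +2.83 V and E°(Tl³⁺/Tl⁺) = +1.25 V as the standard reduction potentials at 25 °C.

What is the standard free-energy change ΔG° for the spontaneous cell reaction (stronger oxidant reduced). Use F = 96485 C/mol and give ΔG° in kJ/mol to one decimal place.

F₂/F⁻ (E° = +2.83 V) is the cathode; Tl³⁺/Tl⁺ (E° = +1.25 V) is the anode, so E°cell = +1.58 V.
Balancing electrons gives n = 2 (lcm of 2 and 2).
ΔG° = −nFE° = −(2)(96485)(+1.58) = -304,893 J = -304.9 kJ/mol.

-304.9 kJ/mol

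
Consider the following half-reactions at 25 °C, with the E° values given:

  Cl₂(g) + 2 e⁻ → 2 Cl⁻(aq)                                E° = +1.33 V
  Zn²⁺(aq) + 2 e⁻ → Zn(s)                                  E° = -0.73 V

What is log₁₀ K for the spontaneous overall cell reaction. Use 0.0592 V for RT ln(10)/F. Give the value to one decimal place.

69.6

Cathode: Cl₂/Cl⁻; anode: Zn²⁺/Zn. E°cell = +2.06 V, n = 2.
log K = nE°cell / 0.0592 = (2)(+2.06) / 0.0592 = 69.6.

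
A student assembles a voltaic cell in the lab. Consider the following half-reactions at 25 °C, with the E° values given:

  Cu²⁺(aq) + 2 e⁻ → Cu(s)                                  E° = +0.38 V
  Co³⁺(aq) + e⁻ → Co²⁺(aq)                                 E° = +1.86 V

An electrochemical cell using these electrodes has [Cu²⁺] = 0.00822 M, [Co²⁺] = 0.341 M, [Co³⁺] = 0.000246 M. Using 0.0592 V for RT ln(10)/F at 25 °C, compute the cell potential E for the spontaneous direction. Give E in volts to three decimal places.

Co³⁺/Co²⁺ is the cathode (higher E°), Cu²⁺/Cu the anode: E°cell = +1.86 − (+0.38) = +1.48 V, n = 2.
Overall: 2 Co³⁺(aq) + Cu(s) → 2 Co²⁺(aq) + Cu²⁺(aq)
Q = [Co²⁺]^2·[Cu²⁺] / ([Co³⁺]^2); log Q = 4.199.
E = E° − (0.0592/n) log Q = +1.48 − (0.0592/2)(4.199) = +1.356 V.

+1.356 V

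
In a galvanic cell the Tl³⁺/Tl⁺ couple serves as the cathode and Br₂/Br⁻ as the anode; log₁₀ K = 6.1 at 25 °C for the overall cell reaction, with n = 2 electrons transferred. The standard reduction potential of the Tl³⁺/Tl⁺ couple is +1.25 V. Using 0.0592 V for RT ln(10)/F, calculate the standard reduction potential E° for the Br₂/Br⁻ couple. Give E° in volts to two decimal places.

+1.07 V

E°cell = (0.0592/n)·log K = (0.0592/2)(6.1) = +0.181 V.
Since Tl³⁺/Tl⁺ is the cathode and Br₂/Br⁻ the anode, E°cell = E°(Tl³⁺/Tl⁺) − E°(Br₂/Br⁻).
So E°(Br₂/Br⁻) = E°(Tl³⁺/Tl⁺) − E°cell = (+1.25) − (+0.181) = +1.07 V.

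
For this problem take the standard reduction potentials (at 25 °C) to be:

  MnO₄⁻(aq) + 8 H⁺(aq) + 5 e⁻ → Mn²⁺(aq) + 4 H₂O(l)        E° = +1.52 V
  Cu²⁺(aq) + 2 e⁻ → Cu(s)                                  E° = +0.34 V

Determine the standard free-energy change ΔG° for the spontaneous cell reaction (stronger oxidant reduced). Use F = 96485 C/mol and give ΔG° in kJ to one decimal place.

-1138.5 kJ

MnO₄⁻/Mn²⁺ (E° = +1.52 V) is the cathode; Cu²⁺/Cu (E° = +0.34 V) is the anode, so E°cell = +1.18 V.
Balancing electrons gives n = 10 (lcm of 5 and 2).
ΔG° = −nFE° = −(10)(96485)(+1.18) = -1,138,523 J = -1138.5 kJ.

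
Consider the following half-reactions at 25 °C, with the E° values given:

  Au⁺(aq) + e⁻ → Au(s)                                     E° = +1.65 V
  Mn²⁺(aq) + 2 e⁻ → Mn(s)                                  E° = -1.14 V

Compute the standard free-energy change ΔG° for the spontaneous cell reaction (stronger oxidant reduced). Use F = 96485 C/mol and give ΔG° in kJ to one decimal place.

Au⁺/Au (E° = +1.65 V) is the cathode; Mn²⁺/Mn (E° = -1.14 V) is the anode, so E°cell = +2.79 V.
Balancing electrons gives n = 2 (lcm of 1 and 2).
ΔG° = −nFE° = −(2)(96485)(+2.79) = -538,386 J = -538.4 kJ.

-538.4 kJ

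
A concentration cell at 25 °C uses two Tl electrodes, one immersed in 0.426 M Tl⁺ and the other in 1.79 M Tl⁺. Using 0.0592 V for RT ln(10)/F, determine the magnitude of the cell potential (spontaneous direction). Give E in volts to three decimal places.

For a concentration cell E°cell = 0. The 1.79 M side is the cathode (reduction is favoured where [Tl⁺] is higher).
With n = 1, E = −(0.0592/1) log([Tl⁺]ₐₙ/[Tl⁺]꜀ₐₜ) = −(0.0592/1) log(0.426/1.79) = −(0.0592/1)(-0.623) = +0.037 V.

+0.037 V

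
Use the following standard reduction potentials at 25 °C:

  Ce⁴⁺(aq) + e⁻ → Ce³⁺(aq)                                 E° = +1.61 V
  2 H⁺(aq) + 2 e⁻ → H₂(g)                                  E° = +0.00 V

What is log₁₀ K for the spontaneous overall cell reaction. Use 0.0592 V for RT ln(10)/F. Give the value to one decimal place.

54.4

Cathode: Ce⁴⁺/Ce³⁺; anode: H⁺/H₂. E°cell = +1.61 V, n = 2.
log K = nE°cell / 0.0592 = (2)(+1.61) / 0.0592 = 54.4.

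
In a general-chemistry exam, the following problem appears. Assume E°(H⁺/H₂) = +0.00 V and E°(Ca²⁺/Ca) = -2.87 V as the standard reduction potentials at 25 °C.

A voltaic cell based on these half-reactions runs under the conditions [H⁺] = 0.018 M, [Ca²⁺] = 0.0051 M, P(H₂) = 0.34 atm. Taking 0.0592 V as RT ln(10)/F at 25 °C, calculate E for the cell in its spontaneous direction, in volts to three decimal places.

+2.848 V

H⁺/H₂ is the cathode (higher E°), Ca²⁺/Ca the anode: E°cell = +0.00 − (-2.87) = +2.87 V, n = 2.
Overall: 2 H⁺(aq) + Ca(s) → H₂(g) + Ca²⁺(aq)
Q = P(H₂)·[Ca²⁺] / ([H⁺]^2); log Q = 0.729.
E = E° − (0.0592/n) log Q = +2.87 − (0.0592/2)(0.729) = +2.848 V.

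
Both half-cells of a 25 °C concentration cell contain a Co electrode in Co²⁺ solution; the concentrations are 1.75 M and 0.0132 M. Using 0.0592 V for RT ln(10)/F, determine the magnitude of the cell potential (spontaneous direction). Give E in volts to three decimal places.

For a concentration cell E°cell = 0. The 1.75 M side is the cathode (reduction is favoured where [Co²⁺] is higher).
With n = 2, E = −(0.0592/2) log([Co²⁺]ₐₙ/[Co²⁺]꜀ₐₜ) = −(0.0592/2) log(0.0132/1.75) = −(0.0592/2)(-2.122) = +0.063 V.

+0.063 V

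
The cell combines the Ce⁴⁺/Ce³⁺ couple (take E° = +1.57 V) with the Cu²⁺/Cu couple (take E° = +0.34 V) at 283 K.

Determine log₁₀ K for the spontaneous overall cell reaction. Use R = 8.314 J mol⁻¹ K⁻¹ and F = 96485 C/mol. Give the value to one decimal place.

Cathode: Ce⁴⁺/Ce³⁺; anode: Cu²⁺/Cu. E°cell = (+1.57) − (+0.34) = +1.23 V, with n = 2.
ΔG° = −nFE° = −RT ln K, so ln K = nFE°/(RT) = (2)(96485)(+1.23) / ((8.314)(283)) = 100.878.
log₁₀ K = 100.878 / ln 10 = 43.8.

43.8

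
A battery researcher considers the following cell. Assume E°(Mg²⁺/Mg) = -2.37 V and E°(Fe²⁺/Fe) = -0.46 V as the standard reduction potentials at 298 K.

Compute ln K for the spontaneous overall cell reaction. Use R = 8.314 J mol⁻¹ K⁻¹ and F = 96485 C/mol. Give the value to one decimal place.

148.8

Cathode: Fe²⁺/Fe; anode: Mg²⁺/Mg. E°cell = (-0.46) − (-2.37) = +1.91 V, with n = 2.
ΔG° = −nFE° = −RT ln K, so ln K = nFE°/(RT) = (2)(96485)(+1.91) / ((8.314)(298)) = 148.764.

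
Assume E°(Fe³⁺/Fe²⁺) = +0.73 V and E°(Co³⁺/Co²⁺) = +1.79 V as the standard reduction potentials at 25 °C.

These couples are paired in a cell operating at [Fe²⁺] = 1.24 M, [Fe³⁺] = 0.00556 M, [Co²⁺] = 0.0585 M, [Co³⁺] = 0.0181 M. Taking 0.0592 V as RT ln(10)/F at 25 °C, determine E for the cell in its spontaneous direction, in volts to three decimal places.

+1.169 V

Co³⁺/Co²⁺ is the cathode (higher E°), Fe³⁺/Fe²⁺ the anode: E°cell = +1.79 − (+0.73) = +1.06 V, n = 1.
Overall: Co³⁺(aq) + Fe²⁺(aq) → Co²⁺(aq) + Fe³⁺(aq)
Q = [Co²⁺]·[Fe³⁺] / ([Co³⁺]·[Fe²⁺]); log Q = -1.839.
E = E° − (0.0592/n) log Q = +1.06 − (0.0592/1)(-1.839) = +1.169 V.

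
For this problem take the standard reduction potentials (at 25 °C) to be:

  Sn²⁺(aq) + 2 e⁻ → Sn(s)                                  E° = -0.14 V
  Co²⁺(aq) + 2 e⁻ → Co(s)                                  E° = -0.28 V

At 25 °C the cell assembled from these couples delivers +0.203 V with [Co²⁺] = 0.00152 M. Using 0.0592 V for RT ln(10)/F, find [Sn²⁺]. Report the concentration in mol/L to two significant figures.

0.20 M

Sn²⁺/Sn is the cathode, Co²⁺/Co the anode: E°cell = +0.14 V, n = 2.
Overall reaction: Sn²⁺(aq) + Co(s) → Sn(s) + Co²⁺(aq); Q = [Co²⁺]^1/[Sn²⁺]^1.
From E = E° − (0.0592/n) log Q: log Q = (E° − E)·n/0.0592 = (+0.14 − (+0.203))·2/0.0592 = -2.1284.
So 1·log[Sn²⁺] = 1·log(0.00152) − log Q = -2.8182 − (-2.1284) = -0.6898; [Sn²⁺] = 10^(-0.6898) ≈ 0.20 M.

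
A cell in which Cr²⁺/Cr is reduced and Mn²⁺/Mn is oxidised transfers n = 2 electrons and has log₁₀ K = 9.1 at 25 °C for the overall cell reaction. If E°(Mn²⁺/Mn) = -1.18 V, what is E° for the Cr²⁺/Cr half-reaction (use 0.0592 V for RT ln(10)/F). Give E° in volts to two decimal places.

-0.91 V

E°cell = (0.0592/n)·log K = (0.0592/2)(9.1) = +0.269 V.
Since Cr²⁺/Cr is the cathode and Mn²⁺/Mn the anode, E°cell = E°(Cr²⁺/Cr) − E°(Mn²⁺/Mn).
So E°(Cr²⁺/Cr) = E°cell + E°(Mn²⁺/Mn) = +0.269 + (-1.18) = -0.91 V.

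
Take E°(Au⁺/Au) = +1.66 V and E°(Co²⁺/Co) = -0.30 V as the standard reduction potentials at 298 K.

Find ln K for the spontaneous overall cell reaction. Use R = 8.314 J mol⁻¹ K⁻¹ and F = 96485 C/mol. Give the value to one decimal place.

Cathode: Au⁺/Au; anode: Co²⁺/Co. E°cell = (+1.66) − (-0.30) = +1.96 V, with n = 2.
ΔG° = −nFE° = −RT ln K, so ln K = nFE°/(RT) = (2)(96485)(+1.96) / ((8.314)(298)) = 152.658.

152.7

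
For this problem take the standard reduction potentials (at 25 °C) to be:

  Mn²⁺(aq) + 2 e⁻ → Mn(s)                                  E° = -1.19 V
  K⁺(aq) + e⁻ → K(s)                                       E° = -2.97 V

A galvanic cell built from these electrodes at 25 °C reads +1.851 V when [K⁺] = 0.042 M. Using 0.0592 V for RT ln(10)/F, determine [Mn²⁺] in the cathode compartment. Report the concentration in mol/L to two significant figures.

Mn²⁺/Mn is the cathode, K⁺/K the anode: E°cell = +1.78 V, n = 2.
Overall reaction: Mn²⁺(aq) + 2 K(s) → Mn(s) + 2 K⁺(aq); Q = [K⁺]^2/[Mn²⁺]^1.
From E = E° − (0.0592/n) log Q: log Q = (E° − E)·n/0.0592 = (+1.78 − (+1.851))·2/0.0592 = -2.3986.
So 1·log[Mn²⁺] = 2·log(0.042) − log Q = -2.7535 − (-2.3986) = -0.3549; [Mn²⁺] = 10^(-0.3549) ≈ 0.44 M.

0.44 M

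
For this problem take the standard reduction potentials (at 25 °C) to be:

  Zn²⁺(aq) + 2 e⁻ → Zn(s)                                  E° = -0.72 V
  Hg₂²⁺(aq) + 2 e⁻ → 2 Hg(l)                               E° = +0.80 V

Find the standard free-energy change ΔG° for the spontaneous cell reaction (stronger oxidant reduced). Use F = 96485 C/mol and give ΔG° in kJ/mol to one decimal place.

-293.3 kJ/mol

Hg₂²⁺/Hg (E° = +0.80 V) is the cathode; Zn²⁺/Zn (E° = -0.72 V) is the anode, so E°cell = +1.52 V.
Balancing electrons gives n = 2 (lcm of 2 and 2).
ΔG° = −nFE° = −(2)(96485)(+1.52) = -293,314 J = -293.3 kJ/mol.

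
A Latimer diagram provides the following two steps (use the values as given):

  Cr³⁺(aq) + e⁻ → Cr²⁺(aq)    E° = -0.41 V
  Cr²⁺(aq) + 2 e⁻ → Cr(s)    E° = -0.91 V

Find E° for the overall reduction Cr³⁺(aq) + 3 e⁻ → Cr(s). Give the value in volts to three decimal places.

Since ΔG° = −nFE° is additive over sequential reductions, n₃E°₃ = n₁E°₁ + n₂E°₂.
E°₃ = (1×-0.41 + 2×-0.91) / 3 = (-2.230) / 3 = -0.743 V.

-0.743 V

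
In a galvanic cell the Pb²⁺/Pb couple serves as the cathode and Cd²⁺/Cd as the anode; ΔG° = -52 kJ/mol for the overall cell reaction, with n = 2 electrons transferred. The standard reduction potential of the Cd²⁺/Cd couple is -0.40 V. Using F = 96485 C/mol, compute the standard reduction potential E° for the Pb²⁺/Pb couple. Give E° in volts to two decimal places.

E°cell = −ΔG°/(nF) = −(-52×10³)/((2)(96485)) = +0.269 V.
Since Pb²⁺/Pb is the cathode and Cd²⁺/Cd the anode, E°cell = E°(Pb²⁺/Pb) − E°(Cd²⁺/Cd).
So E°(Pb²⁺/Pb) = E°cell + E°(Cd²⁺/Cd) = +0.269 + (-0.40) = -0.13 V.

-0.13 V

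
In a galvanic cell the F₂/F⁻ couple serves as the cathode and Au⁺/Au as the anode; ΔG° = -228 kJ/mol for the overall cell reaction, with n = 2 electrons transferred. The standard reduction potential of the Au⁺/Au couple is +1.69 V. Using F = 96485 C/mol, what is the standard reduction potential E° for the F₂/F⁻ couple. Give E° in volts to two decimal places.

+2.87 V

E°cell = −ΔG°/(nF) = −(-228×10³)/((2)(96485)) = +1.182 V.
Since F₂/F⁻ is the cathode and Au⁺/Au the anode, E°cell = E°(F₂/F⁻) − E°(Au⁺/Au).
So E°(F₂/F⁻) = E°cell + E°(Au⁺/Au) = +1.182 + (+1.69) = +2.87 V.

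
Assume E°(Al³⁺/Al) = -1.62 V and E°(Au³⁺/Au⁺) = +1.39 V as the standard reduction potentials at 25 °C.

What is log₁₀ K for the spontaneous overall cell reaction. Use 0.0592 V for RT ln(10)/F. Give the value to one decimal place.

Cathode: Au³⁺/Au⁺; anode: Al³⁺/Al. E°cell = +3.01 V, n = 6.
log K = nE°cell / 0.0592 = (6)(+3.01) / 0.0592 = 305.1.

305.1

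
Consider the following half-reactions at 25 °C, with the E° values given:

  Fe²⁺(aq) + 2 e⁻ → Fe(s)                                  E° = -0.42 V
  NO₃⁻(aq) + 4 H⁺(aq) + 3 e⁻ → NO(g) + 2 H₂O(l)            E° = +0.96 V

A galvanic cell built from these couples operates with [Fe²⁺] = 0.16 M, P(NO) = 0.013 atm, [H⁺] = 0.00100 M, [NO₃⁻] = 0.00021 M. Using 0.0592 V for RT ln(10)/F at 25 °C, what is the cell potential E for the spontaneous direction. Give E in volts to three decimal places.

NO₃⁻/NO is the cathode (higher E°), Fe²⁺/Fe the anode: E°cell = +0.96 − (-0.42) = +1.38 V, n = 6.
Overall: 2 NO₃⁻(aq) + 8 H⁺(aq) + 3 Fe(s) → 2 NO(g) + 4 H₂O(l) + 3 Fe²⁺(aq)
Q = P(NO)^2·[Fe²⁺]^3 / ([NO₃⁻]^2·[H⁺]^8); log Q = 25.196.
E = E° − (0.0592/n) log Q = +1.38 − (0.0592/6)(25.196) = +1.131 V.

+1.131 V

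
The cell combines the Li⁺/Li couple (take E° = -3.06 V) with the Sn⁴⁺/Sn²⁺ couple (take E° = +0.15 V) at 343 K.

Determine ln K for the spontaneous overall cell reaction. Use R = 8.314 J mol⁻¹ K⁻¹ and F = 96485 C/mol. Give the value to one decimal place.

Cathode: Sn⁴⁺/Sn²⁺; anode: Li⁺/Li. E°cell = (+0.15) − (-3.06) = +3.21 V, with n = 2.
ΔG° = −nFE° = −RT ln K, so ln K = nFE°/(RT) = (2)(96485)(+3.21) / ((8.314)(343)) = 217.215.

217.2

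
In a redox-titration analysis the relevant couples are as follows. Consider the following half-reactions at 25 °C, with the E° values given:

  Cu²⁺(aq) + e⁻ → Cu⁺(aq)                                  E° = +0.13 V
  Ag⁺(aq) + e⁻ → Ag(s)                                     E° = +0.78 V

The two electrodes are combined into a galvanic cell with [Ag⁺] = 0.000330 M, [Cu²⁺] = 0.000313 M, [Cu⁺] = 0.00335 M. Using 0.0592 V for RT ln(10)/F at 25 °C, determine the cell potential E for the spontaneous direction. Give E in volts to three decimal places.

Ag⁺/Ag is the cathode (higher E°), Cu²⁺/Cu⁺ the anode: E°cell = +0.78 − (+0.13) = +0.65 V, n = 1.
Overall: Ag⁺(aq) + Cu⁺(aq) → Ag(s) + Cu²⁺(aq)
Q = [Cu²⁺] / ([Ag⁺]·[Cu⁺]); log Q = 2.452.
E = E° − (0.0592/n) log Q = +0.65 − (0.0592/1)(2.452) = +0.505 V.

+0.505 V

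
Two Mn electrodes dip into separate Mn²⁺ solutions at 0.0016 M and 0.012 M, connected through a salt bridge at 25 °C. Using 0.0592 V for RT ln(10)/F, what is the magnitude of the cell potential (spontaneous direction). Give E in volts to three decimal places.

+0.026 V

For a concentration cell E°cell = 0. The 0.012 M side is the cathode (reduction is favoured where [Mn²⁺] is higher).
With n = 2, E = −(0.0592/2) log([Mn²⁺]ₐₙ/[Mn²⁺]꜀ₐₜ) = −(0.0592/2) log(0.0016/0.012) = −(0.0592/2)(-0.875) = +0.026 V.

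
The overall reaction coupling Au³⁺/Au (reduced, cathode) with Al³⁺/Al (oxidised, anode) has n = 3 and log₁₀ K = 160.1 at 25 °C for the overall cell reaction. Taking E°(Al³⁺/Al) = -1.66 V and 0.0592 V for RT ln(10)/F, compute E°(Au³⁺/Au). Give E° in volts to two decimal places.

+1.50 V

E°cell = (0.0592/n)·log K = (0.0592/3)(160.1) = +3.159 V.
Since Au³⁺/Au is the cathode and Al³⁺/Al the anode, E°cell = E°(Au³⁺/Au) − E°(Al³⁺/Al).
So E°(Au³⁺/Au) = E°cell + E°(Al³⁺/Al) = +3.159 + (-1.66) = +1.50 V.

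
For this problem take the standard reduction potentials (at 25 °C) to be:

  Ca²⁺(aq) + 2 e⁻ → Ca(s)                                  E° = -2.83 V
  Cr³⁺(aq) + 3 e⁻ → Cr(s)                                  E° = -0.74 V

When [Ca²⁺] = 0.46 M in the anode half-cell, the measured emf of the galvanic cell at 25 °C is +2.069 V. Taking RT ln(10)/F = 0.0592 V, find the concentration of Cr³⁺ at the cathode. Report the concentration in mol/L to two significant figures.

0.027 M

Cr³⁺/Cr is the cathode, Ca²⁺/Ca the anode: E°cell = +2.09 V, n = 6.
Overall reaction: 2 Cr³⁺(aq) + 3 Ca(s) → 2 Cr(s) + 3 Ca²⁺(aq); Q = [Ca²⁺]^3/[Cr³⁺]^2.
From E = E° − (0.0592/n) log Q: log Q = (E° − E)·n/0.0592 = (+2.09 − (+2.069))·6/0.0592 = 2.1284.
So 2·log[Cr³⁺] = 3·log(0.46) − log Q = -1.0117 − (2.1284) = -3.1401; log[Cr³⁺] = -3.1401 / 2 = -1.5700; [Cr³⁺] = 10^(-1.5700) ≈ 0.027 M.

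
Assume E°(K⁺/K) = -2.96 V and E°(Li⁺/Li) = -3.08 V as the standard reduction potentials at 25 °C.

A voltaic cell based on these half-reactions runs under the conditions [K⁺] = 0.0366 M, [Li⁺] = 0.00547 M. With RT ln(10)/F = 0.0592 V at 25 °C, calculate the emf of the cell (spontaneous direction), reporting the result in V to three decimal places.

K⁺/K is the cathode (higher E°), Li⁺/Li the anode: E°cell = -2.96 − (-3.08) = +0.12 V, n = 1.
Overall: K⁺(aq) + Li(s) → K(s) + Li⁺(aq)
Q = [Li⁺] / ([K⁺]); log Q = -0.825.
E = E° − (0.0592/n) log Q = +0.12 − (0.0592/1)(-0.825) = +0.169 V.

+0.169 V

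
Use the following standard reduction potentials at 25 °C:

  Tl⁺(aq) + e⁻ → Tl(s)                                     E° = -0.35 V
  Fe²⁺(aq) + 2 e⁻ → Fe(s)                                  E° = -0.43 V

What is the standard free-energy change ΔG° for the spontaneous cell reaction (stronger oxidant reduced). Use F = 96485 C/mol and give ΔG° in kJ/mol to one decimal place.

-15.4 kJ/mol

Tl⁺/Tl (E° = -0.35 V) is the cathode; Fe²⁺/Fe (E° = -0.43 V) is the anode, so E°cell = +0.08 V.
Balancing electrons gives n = 2 (lcm of 1 and 2).
ΔG° = −nFE° = −(2)(96485)(+0.08) = -15,438 J = -15.4 kJ/mol.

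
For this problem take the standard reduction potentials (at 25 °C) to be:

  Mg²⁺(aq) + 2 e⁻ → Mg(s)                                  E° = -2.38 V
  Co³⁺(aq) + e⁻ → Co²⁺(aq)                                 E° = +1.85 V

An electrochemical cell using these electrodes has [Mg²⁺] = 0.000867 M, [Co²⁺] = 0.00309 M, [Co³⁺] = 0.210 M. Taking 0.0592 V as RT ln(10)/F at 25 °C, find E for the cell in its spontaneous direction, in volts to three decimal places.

Co³⁺/Co²⁺ is the cathode (higher E°), Mg²⁺/Mg the anode: E°cell = +1.85 − (-2.38) = +4.23 V, n = 2.
Overall: 2 Co³⁺(aq) + Mg(s) → 2 Co²⁺(aq) + Mg²⁺(aq)
Q = [Co²⁺]^2·[Mg²⁺] / ([Co³⁺]^2); log Q = -6.727.
E = E° − (0.0592/n) log Q = +4.23 − (0.0592/2)(-6.727) = +4.429 V.

+4.429 V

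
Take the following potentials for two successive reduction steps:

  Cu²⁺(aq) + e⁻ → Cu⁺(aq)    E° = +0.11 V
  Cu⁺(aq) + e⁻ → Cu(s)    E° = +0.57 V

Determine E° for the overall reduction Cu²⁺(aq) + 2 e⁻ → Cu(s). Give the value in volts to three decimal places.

+0.340 V

Standard free energies of sequential steps add: ΔG°₃ = ΔG°₁ + ΔG°₂, so n₃E°₃ = n₁E°₁ + n₂E°₂.
E°₃ = (1×+0.11 + 1×+0.57) / 2 = (+0.680) / 2 = +0.340 V.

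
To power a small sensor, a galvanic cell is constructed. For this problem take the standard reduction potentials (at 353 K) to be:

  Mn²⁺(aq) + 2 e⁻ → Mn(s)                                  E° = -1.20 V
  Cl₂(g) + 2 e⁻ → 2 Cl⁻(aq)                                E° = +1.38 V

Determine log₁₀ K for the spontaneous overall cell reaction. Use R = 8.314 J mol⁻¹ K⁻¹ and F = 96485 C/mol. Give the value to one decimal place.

Cathode: Cl₂/Cl⁻; anode: Mn²⁺/Mn. E°cell = (+1.38) − (-1.20) = +2.58 V, with n = 2.
ΔG° = −nFE° = −RT ln K, so ln K = nFE°/(RT) = (2)(96485)(+2.58) / ((8.314)(353)) = 169.639.
log₁₀ K = 169.639 / ln 10 = 73.7.

73.7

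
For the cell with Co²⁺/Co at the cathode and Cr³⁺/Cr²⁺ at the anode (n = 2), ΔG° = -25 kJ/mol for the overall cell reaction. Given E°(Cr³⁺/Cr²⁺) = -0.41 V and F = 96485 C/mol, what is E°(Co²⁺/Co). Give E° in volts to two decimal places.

-0.28 V

E°cell = −ΔG°/(nF) = −(-25×10³)/((2)(96485)) = +0.130 V.
Since Co²⁺/Co is the cathode and Cr³⁺/Cr²⁺ the anode, E°cell = E°(Co²⁺/Co) − E°(Cr³⁺/Cr²⁺).
So E°(Co²⁺/Co) = E°cell + E°(Cr³⁺/Cr²⁺) = +0.130 + (-0.41) = -0.28 V.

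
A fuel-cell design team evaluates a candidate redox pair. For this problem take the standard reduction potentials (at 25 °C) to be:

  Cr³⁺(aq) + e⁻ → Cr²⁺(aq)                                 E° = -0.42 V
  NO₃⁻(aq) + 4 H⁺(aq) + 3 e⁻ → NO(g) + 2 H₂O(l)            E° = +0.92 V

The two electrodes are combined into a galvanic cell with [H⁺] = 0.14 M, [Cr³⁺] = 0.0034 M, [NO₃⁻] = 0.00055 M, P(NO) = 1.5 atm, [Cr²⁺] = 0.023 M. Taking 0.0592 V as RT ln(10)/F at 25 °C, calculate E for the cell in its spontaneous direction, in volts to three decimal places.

+1.254 V

NO₃⁻/NO is the cathode (higher E°), Cr³⁺/Cr²⁺ the anode: E°cell = +0.92 − (-0.42) = +1.34 V, n = 3.
Overall: NO₃⁻(aq) + 4 H⁺(aq) + 3 Cr²⁺(aq) → NO(g) + 2 H₂O(l) + 3 Cr³⁺(aq)
Q = P(NO)·[Cr³⁺]^3 / ([NO₃⁻]·[H⁺]^4·[Cr²⁺]^3); log Q = 4.360.
E = E° − (0.0592/n) log Q = +1.34 − (0.0592/3)(4.360) = +1.254 V.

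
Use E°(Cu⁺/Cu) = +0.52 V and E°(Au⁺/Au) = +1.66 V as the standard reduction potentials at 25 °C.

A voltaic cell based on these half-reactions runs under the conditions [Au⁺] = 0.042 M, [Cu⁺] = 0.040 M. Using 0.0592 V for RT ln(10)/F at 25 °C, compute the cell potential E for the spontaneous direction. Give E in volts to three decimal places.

+1.141 V

Au⁺/Au is the cathode (higher E°), Cu⁺/Cu the anode: E°cell = +1.66 − (+0.52) = +1.14 V, n = 1.
Overall: Au⁺(aq) + Cu(s) → Au(s) + Cu⁺(aq)
Q = [Cu⁺] / ([Au⁺]); log Q = -0.021.
E = E° − (0.0592/n) log Q = +1.14 − (0.0592/1)(-0.021) = +1.141 V.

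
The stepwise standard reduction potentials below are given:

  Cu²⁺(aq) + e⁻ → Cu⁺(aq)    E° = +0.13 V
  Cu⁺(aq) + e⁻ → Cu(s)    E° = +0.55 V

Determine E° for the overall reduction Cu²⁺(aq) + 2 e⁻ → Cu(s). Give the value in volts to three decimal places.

Adding the free-energy changes (−nFE°) of the two steps gives −n₃FE°₃ = −n₁FE°₁ − n₂FE°₂.
E°₃ = (1×+0.13 + 1×+0.55) / 2 = (+0.680) / 2 = +0.340 V.

+0.340 V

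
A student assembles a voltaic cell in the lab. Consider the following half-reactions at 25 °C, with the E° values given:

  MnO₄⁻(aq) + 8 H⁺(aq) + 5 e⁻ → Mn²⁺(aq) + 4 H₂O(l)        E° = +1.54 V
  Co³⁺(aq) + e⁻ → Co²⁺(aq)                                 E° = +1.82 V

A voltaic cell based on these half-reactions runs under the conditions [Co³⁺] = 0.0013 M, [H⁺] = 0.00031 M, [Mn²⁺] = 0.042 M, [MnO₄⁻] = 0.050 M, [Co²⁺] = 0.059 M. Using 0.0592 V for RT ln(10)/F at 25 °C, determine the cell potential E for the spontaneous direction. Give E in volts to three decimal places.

+0.513 V

Co³⁺/Co²⁺ is the cathode (higher E°), MnO₄⁻/Mn²⁺ the anode: E°cell = +1.82 − (+1.54) = +0.28 V, n = 5.
Overall: 5 Co³⁺(aq) + Mn²⁺(aq) + 4 H₂O(l) → 5 Co²⁺(aq) + MnO₄⁻(aq) + 8 H⁺(aq)
Q = [Co²⁺]^5·[MnO₄⁻]·[H⁺]^8 / ([Co³⁺]^5·[Mn²⁺]); log Q = -19.709.
E = E° − (0.0592/n) log Q = +0.28 − (0.0592/5)(-19.709) = +0.513 V.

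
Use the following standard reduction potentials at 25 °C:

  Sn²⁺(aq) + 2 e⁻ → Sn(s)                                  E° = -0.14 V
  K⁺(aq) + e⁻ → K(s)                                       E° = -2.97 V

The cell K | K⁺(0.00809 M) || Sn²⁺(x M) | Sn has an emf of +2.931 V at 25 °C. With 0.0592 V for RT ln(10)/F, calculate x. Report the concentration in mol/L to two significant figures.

Sn²⁺/Sn is the cathode, K⁺/K the anode: E°cell = +2.83 V, n = 2.
Overall reaction: Sn²⁺(aq) + 2 K(s) → Sn(s) + 2 K⁺(aq); Q = [K⁺]^2/[Sn²⁺]^1.
From E = E° − (0.0592/n) log Q: log Q = (E° − E)·n/0.0592 = (+2.83 − (+2.931))·2/0.0592 = -3.4122.
So 1·log[Sn²⁺] = 2·log(0.00809) − log Q = -4.1841 − (-3.4122) = -0.7719; [Sn²⁺] = 10^(-0.7719) ≈ 0.17 M.

0.17 M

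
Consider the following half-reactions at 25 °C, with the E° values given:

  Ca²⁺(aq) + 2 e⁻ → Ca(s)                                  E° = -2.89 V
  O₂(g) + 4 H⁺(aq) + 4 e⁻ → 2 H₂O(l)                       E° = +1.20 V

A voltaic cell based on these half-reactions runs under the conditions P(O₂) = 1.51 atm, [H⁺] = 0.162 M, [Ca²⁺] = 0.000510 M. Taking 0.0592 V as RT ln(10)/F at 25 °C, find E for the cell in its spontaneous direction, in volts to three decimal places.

O₂/H₂O is the cathode (higher E°), Ca²⁺/Ca the anode: E°cell = +1.20 − (-2.89) = +4.09 V, n = 4.
Overall: O₂(g) + 4 H⁺(aq) + 2 Ca(s) → 2 H₂O(l) + 2 Ca²⁺(aq)
Q = [Ca²⁺]^2 / (P(O₂)·[H⁺]^4); log Q = -3.602.
E = E° − (0.0592/n) log Q = +4.09 − (0.0592/4)(-3.602) = +4.143 V.

+4.143 V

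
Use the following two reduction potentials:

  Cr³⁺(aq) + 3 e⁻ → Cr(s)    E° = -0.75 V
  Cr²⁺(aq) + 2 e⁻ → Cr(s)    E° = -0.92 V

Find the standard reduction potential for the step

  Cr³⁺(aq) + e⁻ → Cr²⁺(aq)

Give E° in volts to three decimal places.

-0.410 V

Sequential free energies add, so n₃E°₃ = n₁E°₁ + n₂E°₂.
With n₃ = 3, and the known step contributing 2×(-0.92) V, the unknown satisfies 1·E° = 3×(-0.75) − 2×(-0.92) = -0.410.
E° = -0.410 / 1 = -0.410 V.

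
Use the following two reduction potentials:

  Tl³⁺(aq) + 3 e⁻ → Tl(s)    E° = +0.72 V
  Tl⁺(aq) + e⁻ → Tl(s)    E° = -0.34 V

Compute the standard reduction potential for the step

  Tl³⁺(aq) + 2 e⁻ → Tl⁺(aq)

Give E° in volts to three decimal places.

+1.250 V

Sequential free energies add, so n₃E°₃ = n₁E°₁ + n₂E°₂.
With n₃ = 3, and the known step contributing 1×(-0.34) V, the unknown satisfies 2·E° = 3×(+0.72) − 1×(-0.34) = +2.500.
E° = +2.500 / 2 = +1.250 V.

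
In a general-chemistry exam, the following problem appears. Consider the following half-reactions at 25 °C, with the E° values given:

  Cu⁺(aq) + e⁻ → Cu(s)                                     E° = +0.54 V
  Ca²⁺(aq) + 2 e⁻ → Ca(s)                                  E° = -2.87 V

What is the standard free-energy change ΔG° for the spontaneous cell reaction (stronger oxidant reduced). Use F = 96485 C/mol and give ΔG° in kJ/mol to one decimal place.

Cu⁺/Cu (E° = +0.54 V) is the cathode; Ca²⁺/Ca (E° = -2.87 V) is the anode, so E°cell = +3.41 V.
Balancing electrons gives n = 2 (lcm of 1 and 2).
ΔG° = −nFE° = −(2)(96485)(+3.41) = -658,028 J = -658.0 kJ/mol.

-658.0 kJ/mol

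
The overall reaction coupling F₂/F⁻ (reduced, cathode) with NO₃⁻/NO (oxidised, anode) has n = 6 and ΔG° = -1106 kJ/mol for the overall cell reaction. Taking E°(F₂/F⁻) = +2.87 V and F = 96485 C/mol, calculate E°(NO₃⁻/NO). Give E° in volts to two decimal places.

+0.96 V

E°cell = −ΔG°/(nF) = −(-1106×10³)/((6)(96485)) = +1.910 V.
Since F₂/F⁻ is the cathode and NO₃⁻/NO the anode, E°cell = E°(F₂/F⁻) − E°(NO₃⁻/NO).
So E°(NO₃⁻/NO) = E°(F₂/F⁻) − E°cell = (+2.87) − (+1.910) = +0.96 V.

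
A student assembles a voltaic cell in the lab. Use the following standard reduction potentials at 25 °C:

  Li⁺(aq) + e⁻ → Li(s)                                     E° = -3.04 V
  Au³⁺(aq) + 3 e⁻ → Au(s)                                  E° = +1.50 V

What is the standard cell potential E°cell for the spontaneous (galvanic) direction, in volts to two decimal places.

The Au³⁺/Au couple has the higher reduction potential, so it is the cathode; Li⁺/Li is oxidised at the anode.
E°cell = E°(cathode) − E°(anode) = (+1.50) − (-3.04) = +4.54 V.

+4.54 V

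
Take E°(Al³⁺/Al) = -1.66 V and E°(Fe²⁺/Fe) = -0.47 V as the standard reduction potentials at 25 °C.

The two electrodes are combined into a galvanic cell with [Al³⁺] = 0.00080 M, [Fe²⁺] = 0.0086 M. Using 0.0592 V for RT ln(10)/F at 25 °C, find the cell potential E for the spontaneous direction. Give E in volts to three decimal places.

Fe²⁺/Fe is the cathode (higher E°), Al³⁺/Al the anode: E°cell = -0.47 − (-1.66) = +1.19 V, n = 6.
Overall: 3 Fe²⁺(aq) + 2 Al(s) → 3 Fe(s) + 2 Al³⁺(aq)
Q = [Al³⁺]^2 / ([Fe²⁺]^3); log Q = 0.003.
E = E° − (0.0592/n) log Q = +1.19 − (0.0592/6)(0.003) = +1.190 V.

+1.190 V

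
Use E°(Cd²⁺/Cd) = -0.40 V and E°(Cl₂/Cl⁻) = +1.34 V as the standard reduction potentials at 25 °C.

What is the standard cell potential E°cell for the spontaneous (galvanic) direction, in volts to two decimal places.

The Cl₂/Cl⁻ couple has the higher reduction potential, so it is the cathode; Cd²⁺/Cd is oxidised at the anode.
E°cell = E°(cathode) − E°(anode) = (+1.34) − (-0.40) = +1.74 V.
Since E°cell > 0, the reaction is spontaneous under standard conditions.

+1.74 V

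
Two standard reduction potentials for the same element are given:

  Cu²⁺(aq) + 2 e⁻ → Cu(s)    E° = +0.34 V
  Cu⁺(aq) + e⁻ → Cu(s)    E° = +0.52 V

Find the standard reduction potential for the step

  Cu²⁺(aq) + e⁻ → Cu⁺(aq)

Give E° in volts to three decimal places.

+0.160 V

Sequential free energies add, so n₃E°₃ = n₁E°₁ + n₂E°₂.
With n₃ = 2, and the known step contributing 1×(+0.52) V, the unknown satisfies 1·E° = 2×(+0.34) − 1×(+0.52) = +0.160.
E° = +0.160 / 1 = +0.160 V.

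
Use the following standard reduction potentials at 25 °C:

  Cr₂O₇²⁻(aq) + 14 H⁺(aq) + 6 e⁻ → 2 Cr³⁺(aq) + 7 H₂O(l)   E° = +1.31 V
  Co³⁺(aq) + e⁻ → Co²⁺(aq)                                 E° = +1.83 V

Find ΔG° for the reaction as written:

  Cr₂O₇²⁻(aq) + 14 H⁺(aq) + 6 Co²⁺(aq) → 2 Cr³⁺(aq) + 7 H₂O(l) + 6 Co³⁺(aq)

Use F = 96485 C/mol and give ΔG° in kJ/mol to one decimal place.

+301.0 kJ/mol

As written, Cr₂O₇²⁻/Cr³⁺ is reduced (cathode) and Co³⁺/Co²⁺ is oxidised (anode), so E°cell = (+1.31) − (+1.83) = -0.52 V.
Balancing electrons gives n = 6.
ΔG° = −nFE° = −(6)(96485)(-0.52) = 301,033 J = +301.0 kJ/mol.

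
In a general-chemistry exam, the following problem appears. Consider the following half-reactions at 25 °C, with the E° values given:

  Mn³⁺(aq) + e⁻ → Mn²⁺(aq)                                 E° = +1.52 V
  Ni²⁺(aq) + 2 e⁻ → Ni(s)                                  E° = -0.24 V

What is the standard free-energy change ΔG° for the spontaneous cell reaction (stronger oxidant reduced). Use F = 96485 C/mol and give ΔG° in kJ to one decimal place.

Mn³⁺/Mn²⁺ (E° = +1.52 V) is the cathode; Ni²⁺/Ni (E° = -0.24 V) is the anode, so E°cell = +1.76 V.
Balancing electrons gives n = 2 (lcm of 1 and 2).
ΔG° = −nFE° = −(2)(96485)(+1.76) = -339,627 J = -339.6 kJ.

-339.6 kJ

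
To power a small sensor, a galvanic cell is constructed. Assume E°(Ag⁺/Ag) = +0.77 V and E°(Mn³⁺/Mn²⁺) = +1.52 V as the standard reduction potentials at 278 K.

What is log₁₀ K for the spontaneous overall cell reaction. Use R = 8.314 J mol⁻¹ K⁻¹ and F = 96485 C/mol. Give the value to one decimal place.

Cathode: Mn³⁺/Mn²⁺; anode: Ag⁺/Ag. E°cell = (+1.52) − (+0.77) = +0.75 V, with n = 1.
ΔG° = −nFE° = −RT ln K, so ln K = nFE°/(RT) = (1)(96485)(+0.75) / ((8.314)(278)) = 31.309.
log₁₀ K = 31.309 / ln 10 = 13.6.

13.6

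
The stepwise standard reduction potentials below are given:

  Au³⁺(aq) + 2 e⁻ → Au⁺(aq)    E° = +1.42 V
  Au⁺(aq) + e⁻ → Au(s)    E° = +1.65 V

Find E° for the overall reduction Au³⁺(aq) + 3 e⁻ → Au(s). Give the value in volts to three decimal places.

Adding the free-energy changes (−nFE°) of the two steps gives −n₃FE°₃ = −n₁FE°₁ − n₂FE°₂.
E°₃ = (2×+1.42 + 1×+1.65) / 3 = (+4.490) / 3 = +1.497 V.
E° values themselves are not directly additive — weighting by electron count is essential.

+1.497 V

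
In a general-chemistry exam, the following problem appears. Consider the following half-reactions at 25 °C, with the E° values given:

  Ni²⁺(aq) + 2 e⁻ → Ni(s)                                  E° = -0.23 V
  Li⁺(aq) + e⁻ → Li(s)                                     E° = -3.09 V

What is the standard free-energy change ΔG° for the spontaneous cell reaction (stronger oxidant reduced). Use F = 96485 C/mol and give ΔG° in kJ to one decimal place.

Ni²⁺/Ni (E° = -0.23 V) is the cathode; Li⁺/Li (E° = -3.09 V) is the anode, so E°cell = +2.86 V.
Balancing electrons gives n = 2 (lcm of 2 and 1).
ΔG° = −nFE° = −(2)(96485)(+2.86) = -551,894 J = -551.9 kJ.

-551.9 kJ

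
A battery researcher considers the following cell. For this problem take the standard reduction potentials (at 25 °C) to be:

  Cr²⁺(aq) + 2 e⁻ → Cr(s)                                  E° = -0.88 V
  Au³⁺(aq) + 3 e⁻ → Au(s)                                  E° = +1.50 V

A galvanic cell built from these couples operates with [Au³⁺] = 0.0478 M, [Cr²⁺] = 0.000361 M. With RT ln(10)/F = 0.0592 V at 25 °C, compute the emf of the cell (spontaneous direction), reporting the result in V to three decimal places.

+2.456 V

Au³⁺/Au is the cathode (higher E°), Cr²⁺/Cr the anode: E°cell = +1.50 − (-0.88) = +2.38 V, n = 6.
Overall: 2 Au³⁺(aq) + 3 Cr(s) → 2 Au(s) + 3 Cr²⁺(aq)
Q = [Cr²⁺]^3 / ([Au³⁺]^2); log Q = -7.686.
E = E° − (0.0592/n) log Q = +2.38 − (0.0592/6)(-7.686) = +2.456 V.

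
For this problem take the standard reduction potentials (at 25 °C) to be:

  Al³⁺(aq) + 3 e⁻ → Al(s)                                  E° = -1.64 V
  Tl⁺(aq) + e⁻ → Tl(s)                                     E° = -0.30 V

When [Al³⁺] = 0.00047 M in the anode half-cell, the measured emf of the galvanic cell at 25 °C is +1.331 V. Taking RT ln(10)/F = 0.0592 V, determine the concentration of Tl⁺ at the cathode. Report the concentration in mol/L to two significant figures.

0.055 M

Tl⁺/Tl is the cathode, Al³⁺/Al the anode: E°cell = +1.34 V, n = 3.
Overall reaction: 3 Tl⁺(aq) + Al(s) → 3 Tl(s) + Al³⁺(aq); Q = [Al³⁺]^1/[Tl⁺]^3.
From E = E° − (0.0592/n) log Q: log Q = (E° − E)·n/0.0592 = (+1.34 − (+1.331))·3/0.0592 = 0.4561.
So 3·log[Tl⁺] = 1·log(0.00047) − log Q = -3.3279 − (0.4561) = -3.7840; log[Tl⁺] = -3.7840 / 3 = -1.2613; [Tl⁺] = 10^(-1.2613) ≈ 0.055 M.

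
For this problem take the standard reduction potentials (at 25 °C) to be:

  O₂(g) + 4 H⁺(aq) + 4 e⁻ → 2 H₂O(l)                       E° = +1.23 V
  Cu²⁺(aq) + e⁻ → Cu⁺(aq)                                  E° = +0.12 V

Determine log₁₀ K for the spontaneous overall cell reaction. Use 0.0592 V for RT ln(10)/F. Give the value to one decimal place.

Cathode: O₂/H₂O; anode: Cu²⁺/Cu⁺. E°cell = +1.11 V, n = 4.
log K = nE°cell / 0.0592 = (4)(+1.11) / 0.0592 = 75.0.

75.0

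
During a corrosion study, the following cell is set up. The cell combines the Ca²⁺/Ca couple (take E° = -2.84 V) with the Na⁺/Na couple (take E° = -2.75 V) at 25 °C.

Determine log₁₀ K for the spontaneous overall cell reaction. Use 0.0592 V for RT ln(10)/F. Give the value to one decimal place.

3.0

Cathode: Na⁺/Na; anode: Ca²⁺/Ca. E°cell = +0.09 V, n = 2.
log K = nE°cell / 0.0592 = (2)(+0.09) / 0.0592 = 3.0.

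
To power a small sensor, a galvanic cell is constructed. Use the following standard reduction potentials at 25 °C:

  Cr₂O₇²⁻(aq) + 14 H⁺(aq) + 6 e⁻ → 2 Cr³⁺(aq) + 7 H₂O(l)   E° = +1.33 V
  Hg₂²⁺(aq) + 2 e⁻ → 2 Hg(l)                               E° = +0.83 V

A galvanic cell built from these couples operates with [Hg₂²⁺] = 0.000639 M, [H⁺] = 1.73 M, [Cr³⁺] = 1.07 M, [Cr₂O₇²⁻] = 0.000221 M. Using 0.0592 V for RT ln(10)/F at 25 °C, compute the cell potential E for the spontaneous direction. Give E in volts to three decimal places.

Cr₂O₇²⁻/Cr³⁺ is the cathode (higher E°), Hg₂²⁺/Hg the anode: E°cell = +1.33 − (+0.83) = +0.50 V, n = 6.
Overall: Cr₂O₇²⁻(aq) + 14 H⁺(aq) + 6 Hg(l) → 2 Cr³⁺(aq) + 7 H₂O(l) + 3 Hg₂²⁺(aq)
Q = [Cr³⁺]^2·[Hg₂²⁺]^3 / ([Cr₂O₇²⁻]·[H⁺]^14); log Q = -9.202.
E = E° − (0.0592/n) log Q = +0.50 − (0.0592/6)(-9.202) = +0.591 V.

+0.591 V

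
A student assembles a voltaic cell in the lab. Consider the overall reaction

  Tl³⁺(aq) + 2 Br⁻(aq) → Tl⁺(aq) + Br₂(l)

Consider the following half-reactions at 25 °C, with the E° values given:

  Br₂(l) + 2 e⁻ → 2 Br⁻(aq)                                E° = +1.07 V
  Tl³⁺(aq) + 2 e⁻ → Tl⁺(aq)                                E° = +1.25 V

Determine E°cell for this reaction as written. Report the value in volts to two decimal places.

The Tl³⁺/Tl⁺ couple has the higher reduction potential, so it is the cathode; Br₂/Br⁻ is oxidised at the anode.
E°cell = E°(cathode) − E°(anode) = (+1.25) − (+1.07) = +0.18 V.
Since E°cell > 0, the reaction is spontaneous under standard conditions.

+0.18 V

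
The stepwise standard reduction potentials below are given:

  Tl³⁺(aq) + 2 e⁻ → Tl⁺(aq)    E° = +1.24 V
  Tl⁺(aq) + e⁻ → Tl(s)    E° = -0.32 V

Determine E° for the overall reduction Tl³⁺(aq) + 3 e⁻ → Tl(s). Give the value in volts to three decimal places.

+0.720 V

Since ΔG° = −nFE° is additive over sequential reductions, n₃E°₃ = n₁E°₁ + n₂E°₂.
E°₃ = (2×+1.24 + 1×-0.32) / 3 = (+2.160) / 3 = +0.720 V.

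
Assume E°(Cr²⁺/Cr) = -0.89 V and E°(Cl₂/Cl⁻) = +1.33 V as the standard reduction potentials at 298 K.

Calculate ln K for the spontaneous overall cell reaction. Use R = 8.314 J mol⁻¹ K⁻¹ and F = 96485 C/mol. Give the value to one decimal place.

172.9

Cathode: Cl₂/Cl⁻; anode: Cr²⁺/Cr. E°cell = (+1.33) − (-0.89) = +2.22 V, with n = 2.
ΔG° = −nFE° = −RT ln K, so ln K = nFE°/(RT) = (2)(96485)(+2.22) / ((8.314)(298)) = 172.909.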